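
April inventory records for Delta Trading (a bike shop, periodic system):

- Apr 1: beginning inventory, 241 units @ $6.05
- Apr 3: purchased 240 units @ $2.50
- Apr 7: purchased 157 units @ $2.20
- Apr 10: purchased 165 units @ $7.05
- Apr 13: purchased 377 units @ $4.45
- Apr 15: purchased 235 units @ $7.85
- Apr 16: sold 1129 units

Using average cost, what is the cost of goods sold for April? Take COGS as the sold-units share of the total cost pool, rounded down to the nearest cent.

COGS = $5,656.25

Apr 16, sell 1129: 1129/1415 × $7,089.10 → $5,656.25
Ending inventory (cost pool remaining) = $1,432.85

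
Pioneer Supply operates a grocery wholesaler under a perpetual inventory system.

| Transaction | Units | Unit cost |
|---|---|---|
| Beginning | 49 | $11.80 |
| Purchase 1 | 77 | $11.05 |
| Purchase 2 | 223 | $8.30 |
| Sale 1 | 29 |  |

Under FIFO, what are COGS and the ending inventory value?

Sale 1 (29) [FIFO — oldest first]: 29 @ $11.80 = $342.20
Ending inventory: 20 @ $11.80 + 77 @ $11.05 + 223 @ $8.30 = $2,937.75
Check: goods available $3,279.95 = COGS $342.20 + ending $2,937.75

COGS = $342.20; ending inventory = $2,937.75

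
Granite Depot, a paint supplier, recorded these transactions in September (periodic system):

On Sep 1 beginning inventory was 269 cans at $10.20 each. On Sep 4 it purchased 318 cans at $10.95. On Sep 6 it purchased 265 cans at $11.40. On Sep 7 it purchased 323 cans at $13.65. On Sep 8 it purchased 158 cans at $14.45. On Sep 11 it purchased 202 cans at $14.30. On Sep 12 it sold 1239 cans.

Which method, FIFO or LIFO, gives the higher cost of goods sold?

FIFO COGS: 269 @ $10.20 + 318 @ $10.95 + 265 @ $11.40 + 323 @ $13.65 + 64 @ $14.45 = $14,580.65
LIFO COGS: 202 @ $14.30 + 158 @ $14.45 + 323 @ $13.65 + 265 @ $11.40 + 291 @ $10.95 = $15,788.10

LIFO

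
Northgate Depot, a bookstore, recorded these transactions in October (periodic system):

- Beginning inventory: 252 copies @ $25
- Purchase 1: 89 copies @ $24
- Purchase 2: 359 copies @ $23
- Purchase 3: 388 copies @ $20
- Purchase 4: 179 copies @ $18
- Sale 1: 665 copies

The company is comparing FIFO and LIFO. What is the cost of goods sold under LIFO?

FIFO COGS: 252 @ $25 + 89 @ $24 + 324 @ $23 = $15,888
LIFO COGS: 179 @ $18 + 388 @ $20 + 98 @ $23 = $13,236

COGS = $13,236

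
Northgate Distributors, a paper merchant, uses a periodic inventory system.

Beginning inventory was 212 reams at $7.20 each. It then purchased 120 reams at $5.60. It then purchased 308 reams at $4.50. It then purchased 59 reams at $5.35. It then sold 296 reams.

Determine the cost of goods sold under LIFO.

Sale 1 (296) [LIFO — newest first]: 59 @ $5.35 + 237 @ $4.50 = $1,382.15
Ending inventory: 212 @ $7.20 + 120 @ $5.60 + 71 @ $4.50 = $2,517.90

COGS = $1,382.15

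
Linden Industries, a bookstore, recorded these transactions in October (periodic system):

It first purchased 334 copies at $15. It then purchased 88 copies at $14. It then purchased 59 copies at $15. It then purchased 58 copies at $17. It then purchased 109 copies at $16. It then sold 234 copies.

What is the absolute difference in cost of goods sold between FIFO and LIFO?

$217

FIFO COGS: 234 @ $15 = $3,510
LIFO COGS: 109 @ $16 + 58 @ $17 + 59 @ $15 + 8 @ $14 = $3,727
Difference = |$3,510 − $3,727| = $217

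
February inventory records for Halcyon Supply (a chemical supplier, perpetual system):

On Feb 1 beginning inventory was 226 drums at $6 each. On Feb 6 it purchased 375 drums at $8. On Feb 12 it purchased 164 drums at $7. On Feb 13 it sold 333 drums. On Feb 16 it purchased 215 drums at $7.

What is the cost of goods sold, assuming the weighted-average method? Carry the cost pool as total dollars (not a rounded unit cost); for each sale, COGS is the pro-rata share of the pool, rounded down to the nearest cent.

COGS = $2,395.85

After Feb 1: 226 on hand, pool $1,356.00 (≈ $6.0000 each)
After Feb 6: 601 on hand, pool $4,356.00 (≈ $7.2479 each)
After Feb 12: 765 on hand, pool $5,504.00 (≈ $7.1948 each)
Feb 13, sell 333: 333/765 × $5,504.00 → $2,395.85
After Feb 16: 647 on hand, pool $4,613.15 (≈ $7.1301 each)
Ending inventory (cost pool remaining) = $4,613.15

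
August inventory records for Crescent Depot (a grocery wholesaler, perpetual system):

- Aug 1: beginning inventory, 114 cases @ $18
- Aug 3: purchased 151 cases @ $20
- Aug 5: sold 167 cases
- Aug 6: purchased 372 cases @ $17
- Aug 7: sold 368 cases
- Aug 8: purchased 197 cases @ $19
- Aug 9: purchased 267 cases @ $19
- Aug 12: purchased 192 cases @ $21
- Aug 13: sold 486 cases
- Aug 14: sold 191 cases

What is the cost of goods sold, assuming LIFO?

Aug 5, 167 sold [LIFO — newest first]: 151 @ $20 + 16 @ $18 = $3,308
Aug 7, 368 sold [LIFO — newest first]: 368 @ $17 = $6,256
Aug 13, 486 sold [LIFO — newest first]: 192 @ $21 + 267 @ $19 + 27 @ $19 = $9,618
Aug 14, 191 sold [LIFO — newest first]: 170 @ $19 + 4 @ $17 + 17 @ $18 = $3,604
Total COGS = $3,308 + $6,256 + $9,618 + $3,604 = $22,786
Ending inventory: 81 @ $18 = $1,458
Check: goods available $24,244 = COGS $22,786 + ending $1,458

COGS = $22,786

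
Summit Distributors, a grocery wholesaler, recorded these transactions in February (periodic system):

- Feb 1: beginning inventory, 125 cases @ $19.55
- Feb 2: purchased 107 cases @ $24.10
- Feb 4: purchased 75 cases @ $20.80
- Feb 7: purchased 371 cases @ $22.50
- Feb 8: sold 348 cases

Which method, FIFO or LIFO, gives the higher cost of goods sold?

LIFO

FIFO COGS: 125 @ $19.55 + 107 @ $24.10 + 75 @ $20.80 + 41 @ $22.50 = $7,504.95
LIFO COGS: 348 @ $22.50 = $7,830.00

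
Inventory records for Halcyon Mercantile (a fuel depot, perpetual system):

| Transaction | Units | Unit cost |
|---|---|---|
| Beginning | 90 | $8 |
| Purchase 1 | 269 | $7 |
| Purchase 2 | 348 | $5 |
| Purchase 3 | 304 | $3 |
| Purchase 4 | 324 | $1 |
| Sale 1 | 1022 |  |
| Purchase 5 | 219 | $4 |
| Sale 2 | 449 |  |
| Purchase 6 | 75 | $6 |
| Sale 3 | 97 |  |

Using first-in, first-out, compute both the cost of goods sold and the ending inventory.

COGS = $6,539; ending inventory = $366

Sale 1 (1022) [FIFO — oldest first]: 90 @ $8 + 269 @ $7 + 348 @ $5 + 304 @ $3 + 11 @ $1 = $5,266
Sale 2 (449) [FIFO — oldest first]: 313 @ $1 + 136 @ $4 = $857
Sale 3 (97) [FIFO — oldest first]: 83 @ $4 + 14 @ $6 = $416
Total COGS = $5,266 + $857 + $416 = $6,539
Ending inventory: 61 @ $6 = $366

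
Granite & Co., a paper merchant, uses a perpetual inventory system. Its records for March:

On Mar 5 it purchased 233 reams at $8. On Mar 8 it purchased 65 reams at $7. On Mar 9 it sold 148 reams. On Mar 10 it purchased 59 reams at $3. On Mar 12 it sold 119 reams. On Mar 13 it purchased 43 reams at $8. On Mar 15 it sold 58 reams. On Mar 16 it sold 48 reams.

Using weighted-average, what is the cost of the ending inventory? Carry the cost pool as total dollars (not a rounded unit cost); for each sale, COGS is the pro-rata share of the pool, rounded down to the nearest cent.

Ending inventory = $187.36

After Mar 5: 233 on hand, pool $1,864.00 (≈ $8.0000 each)
After Mar 8: 298 on hand, pool $2,319.00 (≈ $7.7819 each)
Mar 9, sell 148: 148/298 × $2,319.00 → $1,151.71
After Mar 10: 209 on hand, pool $1,344.29 (≈ $6.4320 each)
Mar 12, sell 119: 119/209 × $1,344.29 → $765.40
After Mar 13: 133 on hand, pool $922.89 (≈ $6.9390 each)
Mar 15, sell 58: 58/133 × $922.89 → $402.46
Mar 16, sell 48: 48/75 × $520.43 → $333.07
Total COGS = $1,151.71 + $765.40 + $402.46 + $333.07 = $2,652.64
Ending inventory (cost pool remaining) = $187.36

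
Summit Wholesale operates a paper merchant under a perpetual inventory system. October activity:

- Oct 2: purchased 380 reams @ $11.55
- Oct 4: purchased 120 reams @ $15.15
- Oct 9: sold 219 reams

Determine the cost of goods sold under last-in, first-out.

COGS = $2,961.45

Oct 9, 219 sold [LIFO — newest first]: 120 @ $15.15 + 99 @ $11.55 = $2,961.45
Ending inventory: 281 @ $11.55 = $3,245.55
Check: goods available $6,207.00 = COGS $2,961.45 + ending $3,245.55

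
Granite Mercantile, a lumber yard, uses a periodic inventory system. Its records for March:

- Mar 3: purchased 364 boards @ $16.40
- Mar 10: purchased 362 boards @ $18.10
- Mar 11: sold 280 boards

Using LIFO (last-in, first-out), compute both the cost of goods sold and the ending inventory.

COGS = $5,068.00; ending inventory = $7,453.80

Mar 11, 280 sold [LIFO — newest first]: 280 @ $18.10 = $5,068.00
Ending inventory: 364 @ $16.40 + 82 @ $18.10 = $7,453.80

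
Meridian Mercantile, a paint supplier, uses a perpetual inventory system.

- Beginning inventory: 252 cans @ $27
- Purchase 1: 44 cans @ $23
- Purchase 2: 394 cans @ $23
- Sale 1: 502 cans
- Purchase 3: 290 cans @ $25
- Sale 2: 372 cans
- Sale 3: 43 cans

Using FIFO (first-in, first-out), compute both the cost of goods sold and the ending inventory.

Sale 1 (502) [FIFO — oldest first]: 252 @ $27 + 44 @ $23 + 206 @ $23 = $12,554
Sale 2 (372) [FIFO — oldest first]: 188 @ $23 + 184 @ $25 = $8,924
Sale 3 (43) [FIFO — oldest first]: 43 @ $25 = $1,075
Total COGS = $12,554 + $8,924 + $1,075 = $22,553
Ending inventory: 63 @ $25 = $1,575

COGS = $22,553; ending inventory = $1,575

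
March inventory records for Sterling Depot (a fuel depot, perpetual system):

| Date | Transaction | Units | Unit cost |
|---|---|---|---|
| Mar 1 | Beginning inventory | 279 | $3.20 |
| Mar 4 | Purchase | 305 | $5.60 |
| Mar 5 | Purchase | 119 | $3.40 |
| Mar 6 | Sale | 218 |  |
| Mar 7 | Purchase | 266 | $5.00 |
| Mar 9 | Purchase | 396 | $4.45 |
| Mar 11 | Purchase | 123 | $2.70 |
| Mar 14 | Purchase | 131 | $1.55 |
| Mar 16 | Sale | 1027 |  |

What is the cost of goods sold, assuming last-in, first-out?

COGS = $5,207.95

Mar 6, 218 sold [LIFO — newest first]: 119 @ $3.40 + 99 @ $5.60 = $959.00
Mar 16, 1027 sold [LIFO — newest first]: 131 @ $1.55 + 123 @ $2.70 + 396 @ $4.45 + 266 @ $5.00 + 111 @ $5.60 = $4,248.95
Total COGS = $959.00 + $4,248.95 = $5,207.95
Ending inventory: 279 @ $3.20 + 95 @ $5.60 = $1,424.80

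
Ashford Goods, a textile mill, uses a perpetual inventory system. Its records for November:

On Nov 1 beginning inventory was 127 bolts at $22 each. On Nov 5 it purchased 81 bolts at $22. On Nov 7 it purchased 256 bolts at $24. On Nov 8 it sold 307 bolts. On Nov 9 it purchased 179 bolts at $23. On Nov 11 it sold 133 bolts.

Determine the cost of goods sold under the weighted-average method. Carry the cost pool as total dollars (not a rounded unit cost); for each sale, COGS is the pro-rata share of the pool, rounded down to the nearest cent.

COGS = $10,158.18

After Nov 1: 127 on hand, pool $2,794.00 (≈ $22.0000 each)
After Nov 5: 208 on hand, pool $4,576.00 (≈ $22.0000 each)
After Nov 7: 464 on hand, pool $10,720.00 (≈ $23.1034 each)
Nov 8, sell 307: 307/464 × $10,720.00 → $7,092.75
After Nov 9: 336 on hand, pool $7,744.25 (≈ $23.0484 each)
Nov 11, sell 133: 133/336 × $7,744.25 → $3,065.43
Total COGS = $7,092.75 + $3,065.43 = $10,158.18
Ending inventory (cost pool remaining) = $4,678.82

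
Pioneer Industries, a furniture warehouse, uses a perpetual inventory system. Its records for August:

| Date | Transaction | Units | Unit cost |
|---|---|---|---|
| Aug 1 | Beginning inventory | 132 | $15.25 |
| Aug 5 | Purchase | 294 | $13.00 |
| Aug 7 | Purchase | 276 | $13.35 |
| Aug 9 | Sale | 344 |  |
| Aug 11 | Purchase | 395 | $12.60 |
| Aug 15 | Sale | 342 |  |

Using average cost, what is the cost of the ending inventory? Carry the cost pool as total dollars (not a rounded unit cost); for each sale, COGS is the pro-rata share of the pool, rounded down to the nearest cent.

Ending inventory = $5,366.33

After Aug 1: 132 on hand, pool $2,013.00 (≈ $15.2500 each)
After Aug 5: 426 on hand, pool $5,835.00 (≈ $13.6972 each)
After Aug 7: 702 on hand, pool $9,519.60 (≈ $13.5607 each)
Aug 9, sell 344: 344/702 × $9,519.60 → $4,664.87
After Aug 11: 753 on hand, pool $9,831.73 (≈ $13.0567 each)
Aug 15, sell 342: 342/753 × $9,831.73 → $4,465.40
Total COGS = $4,664.87 + $4,465.40 = $9,130.27
Ending inventory (cost pool remaining) = $5,366.33
Check: goods available $14,496.60 = COGS $9,130.27 + ending $5,366.33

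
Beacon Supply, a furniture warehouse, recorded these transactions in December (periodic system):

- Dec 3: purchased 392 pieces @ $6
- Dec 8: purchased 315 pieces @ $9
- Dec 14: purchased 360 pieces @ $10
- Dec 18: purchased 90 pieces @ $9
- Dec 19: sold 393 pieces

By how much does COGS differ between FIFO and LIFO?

$1,479

FIFO COGS: 392 @ $6 + 1 @ $9 = $2,361
LIFO COGS: 90 @ $9 + 303 @ $10 = $3,840
Difference = |$2,361 − $3,840| = $1,479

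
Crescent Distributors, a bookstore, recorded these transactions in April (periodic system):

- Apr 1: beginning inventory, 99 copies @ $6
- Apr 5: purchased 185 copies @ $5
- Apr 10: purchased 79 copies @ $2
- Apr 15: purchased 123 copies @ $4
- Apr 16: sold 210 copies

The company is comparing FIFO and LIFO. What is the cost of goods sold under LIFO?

COGS = $690

FIFO COGS: 99 @ $6 + 111 @ $5 = $1,149
LIFO COGS: 123 @ $4 + 79 @ $2 + 8 @ $5 = $690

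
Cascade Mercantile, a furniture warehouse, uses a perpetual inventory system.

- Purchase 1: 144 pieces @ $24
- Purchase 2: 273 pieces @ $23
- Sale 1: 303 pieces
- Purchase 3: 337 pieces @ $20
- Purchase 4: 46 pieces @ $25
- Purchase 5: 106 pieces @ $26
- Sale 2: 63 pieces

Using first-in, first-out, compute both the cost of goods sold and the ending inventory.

COGS = $8,562; ending inventory = $11,819

Sale 1 (303) [FIFO — oldest first]: 144 @ $24 + 159 @ $23 = $7,113
Sale 2 (63) [FIFO — oldest first]: 63 @ $23 = $1,449
Total COGS = $7,113 + $1,449 = $8,562
Ending inventory: 51 @ $23 + 337 @ $20 + 46 @ $25 + 106 @ $26 = $11,819
Check: goods available $20,381 = COGS $8,562 + ending $11,819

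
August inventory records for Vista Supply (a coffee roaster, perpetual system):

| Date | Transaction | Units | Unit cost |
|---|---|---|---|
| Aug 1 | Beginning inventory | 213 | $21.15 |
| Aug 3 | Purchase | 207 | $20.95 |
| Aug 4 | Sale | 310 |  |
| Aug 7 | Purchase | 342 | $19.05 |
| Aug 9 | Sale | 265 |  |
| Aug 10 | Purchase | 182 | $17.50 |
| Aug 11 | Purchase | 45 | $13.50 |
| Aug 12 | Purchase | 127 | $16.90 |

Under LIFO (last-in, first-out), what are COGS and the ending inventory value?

COGS = $11,563.35; ending inventory = $9,732.15

Aug 4, 310 sold [LIFO — newest first]: 207 @ $20.95 + 103 @ $21.15 = $6,515.10
Aug 9, 265 sold [LIFO — newest first]: 265 @ $19.05 = $5,048.25
Total COGS = $6,515.10 + $5,048.25 = $11,563.35
Ending inventory: 110 @ $21.15 + 77 @ $19.05 + 182 @ $17.50 + 45 @ $13.50 + 127 @ $16.90 = $9,732.15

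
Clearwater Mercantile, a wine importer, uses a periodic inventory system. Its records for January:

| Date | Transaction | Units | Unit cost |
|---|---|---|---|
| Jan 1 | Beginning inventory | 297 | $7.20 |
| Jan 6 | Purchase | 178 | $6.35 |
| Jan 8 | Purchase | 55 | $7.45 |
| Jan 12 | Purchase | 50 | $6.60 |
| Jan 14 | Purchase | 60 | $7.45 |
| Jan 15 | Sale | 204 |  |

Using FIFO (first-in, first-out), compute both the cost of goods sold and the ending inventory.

Jan 15, 204 sold [FIFO — oldest first]: 204 @ $7.20 = $1,468.80
Ending inventory: 93 @ $7.20 + 178 @ $6.35 + 55 @ $7.45 + 50 @ $6.60 + 60 @ $7.45 = $2,986.65

COGS = $1,468.80; ending inventory = $2,986.65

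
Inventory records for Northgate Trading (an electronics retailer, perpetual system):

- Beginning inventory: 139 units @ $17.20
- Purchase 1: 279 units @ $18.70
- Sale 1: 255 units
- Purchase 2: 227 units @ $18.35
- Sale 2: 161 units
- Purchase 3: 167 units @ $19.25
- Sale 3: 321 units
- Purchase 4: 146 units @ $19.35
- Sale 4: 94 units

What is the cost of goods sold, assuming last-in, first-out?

COGS = $15,517.20

Sale 1 (255) [LIFO — newest first]: 255 @ $18.70 = $4,768.50
Sale 2 (161) [LIFO — newest first]: 161 @ $18.35 = $2,954.35
Sale 3 (321) [LIFO — newest first]: 167 @ $19.25 + 66 @ $18.35 + 24 @ $18.70 + 64 @ $17.20 = $5,975.45
Sale 4 (94) [LIFO — newest first]: 94 @ $19.35 = $1,818.90
Total COGS = $4,768.50 + $2,954.35 + $5,975.45 + $1,818.90 = $15,517.20
Ending inventory: 75 @ $17.20 + 52 @ $19.35 = $2,296.20
Check: goods available $17,813.40 = COGS $15,517.20 + ending $2,296.20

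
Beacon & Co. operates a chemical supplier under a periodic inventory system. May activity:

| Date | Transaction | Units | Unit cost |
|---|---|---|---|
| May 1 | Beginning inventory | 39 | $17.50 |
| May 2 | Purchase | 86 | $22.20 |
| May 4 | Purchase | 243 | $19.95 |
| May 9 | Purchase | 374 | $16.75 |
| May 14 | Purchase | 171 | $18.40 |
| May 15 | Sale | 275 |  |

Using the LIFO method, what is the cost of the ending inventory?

Ending inventory = $11,962.05

May 15, 275 sold [LIFO — newest first]: 171 @ $18.40 + 104 @ $16.75 = $4,888.40
Ending inventory: 39 @ $17.50 + 86 @ $22.20 + 243 @ $19.95 + 270 @ $16.75 = $11,962.05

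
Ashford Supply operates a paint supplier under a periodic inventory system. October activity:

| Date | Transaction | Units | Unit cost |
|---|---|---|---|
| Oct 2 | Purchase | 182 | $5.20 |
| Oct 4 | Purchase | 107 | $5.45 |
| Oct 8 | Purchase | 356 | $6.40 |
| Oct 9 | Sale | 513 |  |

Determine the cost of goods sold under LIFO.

COGS = $3,121.55

Oct 9, 513 sold [LIFO — newest first]: 356 @ $6.40 + 107 @ $5.45 + 50 @ $5.20 = $3,121.55
Ending inventory: 132 @ $5.20 = $686.40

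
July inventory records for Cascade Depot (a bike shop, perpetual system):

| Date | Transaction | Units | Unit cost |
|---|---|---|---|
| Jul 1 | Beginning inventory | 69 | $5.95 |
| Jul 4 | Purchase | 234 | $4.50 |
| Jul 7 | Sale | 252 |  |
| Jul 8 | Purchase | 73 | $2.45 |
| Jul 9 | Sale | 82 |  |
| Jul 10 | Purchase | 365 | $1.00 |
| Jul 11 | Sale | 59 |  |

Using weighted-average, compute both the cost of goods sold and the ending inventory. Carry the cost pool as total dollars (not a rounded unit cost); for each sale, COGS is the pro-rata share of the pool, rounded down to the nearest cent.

COGS = $1,572.16; ending inventory = $435.24

After Jul 1: 69 on hand, pool $410.55 (≈ $5.9500 each)
After Jul 4: 303 on hand, pool $1,463.55 (≈ $4.8302 each)
Jul 7, sell 252: 252/303 × $1,463.55 → $1,217.20
After Jul 8: 124 on hand, pool $425.20 (≈ $3.4290 each)
Jul 9, sell 82: 82/124 × $425.20 → $281.18
After Jul 10: 407 on hand, pool $509.02 (≈ $1.2507 each)
Jul 11, sell 59: 59/407 × $509.02 → $73.78
Total COGS = $1,217.20 + $281.18 + $73.78 = $1,572.16
Ending inventory (cost pool remaining) = $435.24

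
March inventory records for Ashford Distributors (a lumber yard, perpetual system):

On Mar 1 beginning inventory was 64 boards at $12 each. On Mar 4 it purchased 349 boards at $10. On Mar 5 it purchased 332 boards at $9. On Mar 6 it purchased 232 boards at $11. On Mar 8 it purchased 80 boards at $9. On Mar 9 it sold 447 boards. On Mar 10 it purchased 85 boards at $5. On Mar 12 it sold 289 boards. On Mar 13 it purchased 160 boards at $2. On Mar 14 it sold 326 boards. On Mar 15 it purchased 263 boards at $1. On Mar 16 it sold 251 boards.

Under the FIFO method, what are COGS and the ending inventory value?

COGS = $11,274; ending inventory = $252

Mar 9, 447 sold [FIFO — oldest first]: 64 @ $12 + 349 @ $10 + 34 @ $9 = $4,564
Mar 12, 289 sold [FIFO — oldest first]: 289 @ $9 = $2,601
Mar 14, 326 sold [FIFO — oldest first]: 9 @ $9 + 232 @ $11 + 80 @ $9 + 5 @ $5 = $3,378
Mar 16, 251 sold [FIFO — oldest first]: 80 @ $5 + 160 @ $2 + 11 @ $1 = $731
Total COGS = $4,564 + $2,601 + $3,378 + $731 = $11,274
Ending inventory: 252 @ $1 = $252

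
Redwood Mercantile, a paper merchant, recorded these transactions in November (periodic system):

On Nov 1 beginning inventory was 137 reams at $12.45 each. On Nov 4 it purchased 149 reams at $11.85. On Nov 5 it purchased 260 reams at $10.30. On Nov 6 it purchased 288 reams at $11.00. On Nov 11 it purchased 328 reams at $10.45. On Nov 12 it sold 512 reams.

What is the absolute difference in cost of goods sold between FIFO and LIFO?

FIFO COGS: 137 @ $12.45 + 149 @ $11.85 + 226 @ $10.30 = $5,799.10
LIFO COGS: 328 @ $10.45 + 184 @ $11.00 = $5,451.60
Difference = |$5,799.10 − $5,451.60| = $347.50

$347.50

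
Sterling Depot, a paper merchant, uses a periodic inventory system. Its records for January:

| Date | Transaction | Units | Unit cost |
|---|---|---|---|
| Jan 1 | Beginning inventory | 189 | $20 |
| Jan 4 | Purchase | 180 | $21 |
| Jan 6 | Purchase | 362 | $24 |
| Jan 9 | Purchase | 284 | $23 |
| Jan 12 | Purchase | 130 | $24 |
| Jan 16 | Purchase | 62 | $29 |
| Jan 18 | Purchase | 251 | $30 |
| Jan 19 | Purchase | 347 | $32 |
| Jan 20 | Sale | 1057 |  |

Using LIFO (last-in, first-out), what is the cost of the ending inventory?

Jan 20, 1057 sold [LIFO — newest first]: 347 @ $32 + 251 @ $30 + 62 @ $29 + 130 @ $24 + 267 @ $23 = $29,693
Ending inventory: 189 @ $20 + 180 @ $21 + 362 @ $24 + 17 @ $23 = $16,639

Ending inventory = $16,639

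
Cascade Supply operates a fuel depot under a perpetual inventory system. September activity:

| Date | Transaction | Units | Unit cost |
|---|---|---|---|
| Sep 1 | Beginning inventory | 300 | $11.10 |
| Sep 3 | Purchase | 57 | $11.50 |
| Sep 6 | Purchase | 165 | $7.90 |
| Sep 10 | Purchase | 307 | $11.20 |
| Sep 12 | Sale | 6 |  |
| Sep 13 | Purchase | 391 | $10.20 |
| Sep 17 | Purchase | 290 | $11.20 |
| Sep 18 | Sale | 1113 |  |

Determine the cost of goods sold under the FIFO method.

Sep 12, 6 sold [FIFO — oldest first]: 6 @ $11.10 = $66.60
Sep 18, 1113 sold [FIFO — oldest first]: 294 @ $11.10 + 57 @ $11.50 + 165 @ $7.90 + 307 @ $11.20 + 290 @ $10.20 = $11,618.80
Total COGS = $66.60 + $11,618.80 = $11,685.40
Ending inventory: 101 @ $10.20 + 290 @ $11.20 = $4,278.20

COGS = $11,685.40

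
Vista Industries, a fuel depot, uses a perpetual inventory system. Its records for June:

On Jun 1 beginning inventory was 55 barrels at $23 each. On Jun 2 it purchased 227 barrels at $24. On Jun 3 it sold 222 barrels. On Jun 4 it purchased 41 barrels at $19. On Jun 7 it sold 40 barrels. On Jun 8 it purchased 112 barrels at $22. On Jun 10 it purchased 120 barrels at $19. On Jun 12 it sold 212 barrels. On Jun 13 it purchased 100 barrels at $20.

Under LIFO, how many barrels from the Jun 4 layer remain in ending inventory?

Jun 3, 222 sold [LIFO — newest first]: 222 @ $24 = $5,328
Jun 7, 40 sold [LIFO — newest first]: 40 @ $19 = $760
Jun 12, 212 sold [LIFO — newest first]: 120 @ $19 + 92 @ $22 = $4,304
Total COGS = $5,328 + $760 + $4,304 = $10,392
Ending inventory: 55 @ $23 + 5 @ $24 + 1 @ $19 + 20 @ $22 + 100 @ $20 = $3,844

1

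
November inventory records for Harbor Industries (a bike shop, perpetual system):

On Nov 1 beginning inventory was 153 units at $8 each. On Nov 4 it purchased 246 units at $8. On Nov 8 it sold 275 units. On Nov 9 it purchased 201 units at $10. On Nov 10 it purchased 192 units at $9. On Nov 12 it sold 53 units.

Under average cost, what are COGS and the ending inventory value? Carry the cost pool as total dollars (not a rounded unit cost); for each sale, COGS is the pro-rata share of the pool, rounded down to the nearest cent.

After Nov 1: 153 on hand, pool $1,224.00 (≈ $8.0000 each)
After Nov 4: 399 on hand, pool $3,192.00 (≈ $8.0000 each)
Nov 8, sell 275: 275/399 × $3,192.00 → $2,200.00
After Nov 9: 325 on hand, pool $3,002.00 (≈ $9.2369 each)
After Nov 10: 517 on hand, pool $4,730.00 (≈ $9.1489 each)
Nov 12, sell 53: 53/517 × $4,730.00 → $484.89
Total COGS = $2,200.00 + $484.89 = $2,684.89
Ending inventory (cost pool remaining) = $4,245.11

COGS = $2,684.89; ending inventory = $4,245.11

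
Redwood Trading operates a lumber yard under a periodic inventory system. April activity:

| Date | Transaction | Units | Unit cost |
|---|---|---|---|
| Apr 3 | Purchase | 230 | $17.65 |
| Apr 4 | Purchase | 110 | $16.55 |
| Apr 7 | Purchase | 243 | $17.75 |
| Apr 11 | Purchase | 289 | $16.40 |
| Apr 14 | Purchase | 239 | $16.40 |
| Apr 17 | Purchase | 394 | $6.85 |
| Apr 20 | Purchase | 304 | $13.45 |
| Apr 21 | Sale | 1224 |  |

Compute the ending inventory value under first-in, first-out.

Ending inventory = $6,013.65

Apr 21, 1224 sold [FIFO — oldest first]: 230 @ $17.65 + 110 @ $16.55 + 243 @ $17.75 + 289 @ $16.40 + 239 @ $16.40 + 113 @ $6.85 = $19,626.50
Ending inventory: 281 @ $6.85 + 304 @ $13.45 = $6,013.65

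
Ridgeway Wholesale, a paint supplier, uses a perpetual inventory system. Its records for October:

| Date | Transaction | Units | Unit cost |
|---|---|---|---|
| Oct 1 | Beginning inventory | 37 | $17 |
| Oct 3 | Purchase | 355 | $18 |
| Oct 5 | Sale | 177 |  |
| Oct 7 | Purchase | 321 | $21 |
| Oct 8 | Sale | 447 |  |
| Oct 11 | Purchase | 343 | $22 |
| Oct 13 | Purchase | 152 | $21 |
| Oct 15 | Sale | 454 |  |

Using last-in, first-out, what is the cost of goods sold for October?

COGS = $22,031

Oct 5, 177 sold [LIFO — newest first]: 177 @ $18 = $3,186
Oct 8, 447 sold [LIFO — newest first]: 321 @ $21 + 126 @ $18 = $9,009
Oct 15, 454 sold [LIFO — newest first]: 152 @ $21 + 302 @ $22 = $9,836
Total COGS = $3,186 + $9,009 + $9,836 = $22,031
Ending inventory: 37 @ $17 + 52 @ $18 + 41 @ $22 = $2,467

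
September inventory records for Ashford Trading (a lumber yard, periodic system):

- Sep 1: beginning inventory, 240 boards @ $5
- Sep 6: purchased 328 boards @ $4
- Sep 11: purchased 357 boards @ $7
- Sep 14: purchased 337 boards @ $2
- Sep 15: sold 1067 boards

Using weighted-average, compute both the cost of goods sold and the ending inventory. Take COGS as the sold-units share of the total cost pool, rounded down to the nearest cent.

COGS = $4,806.57; ending inventory = $878.43

Sep 15, sell 1067: 1067/1262 × $5,685.00 → $4,806.57
Ending inventory (cost pool remaining) = $878.43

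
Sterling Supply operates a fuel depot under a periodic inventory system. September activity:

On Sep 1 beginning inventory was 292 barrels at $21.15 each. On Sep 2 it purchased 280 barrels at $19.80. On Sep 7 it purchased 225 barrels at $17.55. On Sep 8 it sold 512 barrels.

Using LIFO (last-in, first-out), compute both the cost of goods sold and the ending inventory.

Sep 8, 512 sold [LIFO — newest first]: 225 @ $17.55 + 280 @ $19.80 + 7 @ $21.15 = $9,640.80
Ending inventory: 285 @ $21.15 = $6,027.75

COGS = $9,640.80; ending inventory = $6,027.75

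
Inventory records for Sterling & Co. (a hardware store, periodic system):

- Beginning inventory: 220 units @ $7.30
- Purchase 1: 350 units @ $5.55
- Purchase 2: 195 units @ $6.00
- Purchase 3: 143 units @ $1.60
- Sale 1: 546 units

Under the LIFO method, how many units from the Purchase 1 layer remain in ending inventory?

Sale 1 (546) [LIFO — newest first]: 143 @ $1.60 + 195 @ $6.00 + 208 @ $5.55 = $2,553.20
Ending inventory: 220 @ $7.30 + 142 @ $5.55 = $2,394.10

142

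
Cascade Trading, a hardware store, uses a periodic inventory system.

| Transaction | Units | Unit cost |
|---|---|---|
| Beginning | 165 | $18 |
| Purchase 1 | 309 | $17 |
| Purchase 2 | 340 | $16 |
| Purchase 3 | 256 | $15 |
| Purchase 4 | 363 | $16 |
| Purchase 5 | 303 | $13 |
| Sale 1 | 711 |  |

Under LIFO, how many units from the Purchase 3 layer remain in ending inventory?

Sale 1 (711) [LIFO — newest first]: 303 @ $13 + 363 @ $16 + 45 @ $15 = $10,422
Ending inventory: 165 @ $18 + 309 @ $17 + 340 @ $16 + 211 @ $15 = $16,828
Check: goods available $27,250 = COGS $10,422 + ending $16,828

211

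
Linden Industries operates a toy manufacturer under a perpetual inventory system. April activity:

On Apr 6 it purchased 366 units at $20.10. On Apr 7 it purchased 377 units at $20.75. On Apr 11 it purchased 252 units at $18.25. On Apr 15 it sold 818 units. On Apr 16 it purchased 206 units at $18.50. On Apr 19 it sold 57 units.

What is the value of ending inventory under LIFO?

Apr 15, 818 sold [LIFO — newest first]: 252 @ $18.25 + 377 @ $20.75 + 189 @ $20.10 = $16,220.65
Apr 19, 57 sold [LIFO — newest first]: 57 @ $18.50 = $1,054.50
Total COGS = $16,220.65 + $1,054.50 = $17,275.15
Ending inventory: 177 @ $20.10 + 149 @ $18.50 = $6,314.20

Ending inventory = $6,314.20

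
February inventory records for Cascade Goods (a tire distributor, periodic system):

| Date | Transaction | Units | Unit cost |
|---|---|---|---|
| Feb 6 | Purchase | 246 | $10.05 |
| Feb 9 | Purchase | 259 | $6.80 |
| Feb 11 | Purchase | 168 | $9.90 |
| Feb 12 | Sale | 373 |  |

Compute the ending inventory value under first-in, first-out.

Ending inventory = $2,560.80

Feb 12, 373 sold [FIFO — oldest first]: 246 @ $10.05 + 127 @ $6.80 = $3,335.90
Ending inventory: 132 @ $6.80 + 168 @ $9.90 = $2,560.80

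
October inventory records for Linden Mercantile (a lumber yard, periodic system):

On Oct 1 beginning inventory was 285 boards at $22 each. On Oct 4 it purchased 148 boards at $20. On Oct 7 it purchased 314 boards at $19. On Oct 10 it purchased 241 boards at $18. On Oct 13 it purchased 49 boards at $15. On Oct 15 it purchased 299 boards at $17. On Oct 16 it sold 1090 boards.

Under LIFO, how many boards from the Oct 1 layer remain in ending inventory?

246

Oct 16, 1090 sold [LIFO — newest first]: 299 @ $17 + 49 @ $15 + 241 @ $18 + 314 @ $19 + 148 @ $20 + 39 @ $22 = $19,940
Ending inventory: 246 @ $22 = $5,412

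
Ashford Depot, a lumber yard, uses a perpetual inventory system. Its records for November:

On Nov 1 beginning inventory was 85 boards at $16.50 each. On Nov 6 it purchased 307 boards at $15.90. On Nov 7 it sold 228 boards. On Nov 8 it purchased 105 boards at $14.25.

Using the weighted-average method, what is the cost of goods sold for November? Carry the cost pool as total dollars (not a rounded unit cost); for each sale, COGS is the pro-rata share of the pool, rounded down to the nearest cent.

COGS = $3,654.86

After Nov 1: 85 on hand, pool $1,402.50 (≈ $16.5000 each)
After Nov 6: 392 on hand, pool $6,283.80 (≈ $16.0301 each)
Nov 7, sell 228: 228/392 × $6,283.80 → $3,654.86
After Nov 8: 269 on hand, pool $4,125.19 (≈ $15.3353 each)
Ending inventory (cost pool remaining) = $4,125.19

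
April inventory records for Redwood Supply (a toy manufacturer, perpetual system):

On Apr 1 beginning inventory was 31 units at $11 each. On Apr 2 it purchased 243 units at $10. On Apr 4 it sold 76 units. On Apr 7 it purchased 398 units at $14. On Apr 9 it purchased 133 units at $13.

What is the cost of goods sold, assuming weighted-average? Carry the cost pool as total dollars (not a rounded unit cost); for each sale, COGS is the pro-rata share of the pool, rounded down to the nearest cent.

COGS = $768.59

After Apr 1: 31 on hand, pool $341.00 (≈ $11.0000 each)
After Apr 2: 274 on hand, pool $2,771.00 (≈ $10.1131 each)
Apr 4, sell 76: 76/274 × $2,771.00 → $768.59
After Apr 7: 596 on hand, pool $7,574.41 (≈ $12.7087 each)
After Apr 9: 729 on hand, pool $9,303.41 (≈ $12.7619 each)
Ending inventory (cost pool remaining) = $9,303.41
Check: goods available $10,072.00 = COGS $768.59 + ending $9,303.41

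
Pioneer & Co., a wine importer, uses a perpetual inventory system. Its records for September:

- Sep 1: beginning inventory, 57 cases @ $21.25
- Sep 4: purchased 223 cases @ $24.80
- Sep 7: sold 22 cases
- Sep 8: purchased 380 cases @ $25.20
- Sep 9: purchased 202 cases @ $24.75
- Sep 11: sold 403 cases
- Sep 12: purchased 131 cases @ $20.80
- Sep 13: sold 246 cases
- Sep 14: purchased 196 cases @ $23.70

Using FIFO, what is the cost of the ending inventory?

Ending inventory = $12,097.25

Sep 7, 22 sold [FIFO — oldest first]: 22 @ $21.25 = $467.50
Sep 11, 403 sold [FIFO — oldest first]: 35 @ $21.25 + 223 @ $24.80 + 145 @ $25.20 = $9,928.15
Sep 13, 246 sold [FIFO — oldest first]: 235 @ $25.20 + 11 @ $24.75 = $6,194.25
Total COGS = $467.50 + $9,928.15 + $6,194.25 = $16,589.90
Ending inventory: 191 @ $24.75 + 131 @ $20.80 + 196 @ $23.70 = $12,097.25
Check: goods available $28,687.15 = COGS $16,589.90 + ending $12,097.25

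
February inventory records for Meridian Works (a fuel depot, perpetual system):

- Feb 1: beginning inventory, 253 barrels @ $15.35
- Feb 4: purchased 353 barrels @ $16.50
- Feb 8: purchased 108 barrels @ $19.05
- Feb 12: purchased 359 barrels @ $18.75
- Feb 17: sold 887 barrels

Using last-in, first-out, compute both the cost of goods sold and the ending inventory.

Feb 17, 887 sold [LIFO — newest first]: 359 @ $18.75 + 108 @ $19.05 + 353 @ $16.50 + 67 @ $15.35 = $15,641.60
Ending inventory: 186 @ $15.35 = $2,855.10

COGS = $15,641.60; ending inventory = $2,855.10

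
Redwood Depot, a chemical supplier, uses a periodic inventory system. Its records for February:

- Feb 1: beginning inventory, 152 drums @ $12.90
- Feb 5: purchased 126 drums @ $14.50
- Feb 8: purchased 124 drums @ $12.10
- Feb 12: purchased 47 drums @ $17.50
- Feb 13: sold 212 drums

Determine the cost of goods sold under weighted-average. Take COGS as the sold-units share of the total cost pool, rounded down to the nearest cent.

Feb 13, sell 212: 212/449 × $6,110.70 → $2,885.23
Ending inventory (cost pool remaining) = $3,225.47

COGS = $2,885.23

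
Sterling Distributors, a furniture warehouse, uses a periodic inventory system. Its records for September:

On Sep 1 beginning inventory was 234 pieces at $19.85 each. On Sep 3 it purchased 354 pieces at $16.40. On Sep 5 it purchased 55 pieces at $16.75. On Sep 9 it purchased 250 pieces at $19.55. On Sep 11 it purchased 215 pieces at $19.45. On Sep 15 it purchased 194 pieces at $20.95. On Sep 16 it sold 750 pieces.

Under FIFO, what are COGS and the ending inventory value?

COGS = $13,463.60; ending inventory = $11,041.70

Sep 16, 750 sold [FIFO — oldest first]: 234 @ $19.85 + 354 @ $16.40 + 55 @ $16.75 + 107 @ $19.55 = $13,463.60
Ending inventory: 143 @ $19.55 + 215 @ $19.45 + 194 @ $20.95 = $11,041.70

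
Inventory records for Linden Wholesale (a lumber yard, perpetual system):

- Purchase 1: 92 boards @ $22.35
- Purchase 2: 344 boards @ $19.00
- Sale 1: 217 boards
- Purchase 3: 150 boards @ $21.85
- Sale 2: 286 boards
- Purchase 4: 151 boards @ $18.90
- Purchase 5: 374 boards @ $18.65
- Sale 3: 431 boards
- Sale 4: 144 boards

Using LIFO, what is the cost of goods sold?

COGS = $20,961.15

Sale 1 (217) [LIFO — newest first]: 217 @ $19.00 = $4,123.00
Sale 2 (286) [LIFO — newest first]: 150 @ $21.85 + 127 @ $19.00 + 9 @ $22.35 = $5,891.65
Sale 3 (431) [LIFO — newest first]: 374 @ $18.65 + 57 @ $18.90 = $8,052.40
Sale 4 (144) [LIFO — newest first]: 94 @ $18.90 + 50 @ $22.35 = $2,894.10
Total COGS = $4,123.00 + $5,891.65 + $8,052.40 + $2,894.10 = $20,961.15
Ending inventory: 33 @ $22.35 = $737.55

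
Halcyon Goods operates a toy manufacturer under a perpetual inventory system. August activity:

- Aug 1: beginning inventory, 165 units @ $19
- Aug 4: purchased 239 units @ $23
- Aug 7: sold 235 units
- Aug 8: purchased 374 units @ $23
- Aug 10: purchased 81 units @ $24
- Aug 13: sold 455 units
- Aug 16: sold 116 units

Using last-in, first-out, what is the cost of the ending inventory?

Ending inventory = $1,007

Aug 7, 235 sold [LIFO — newest first]: 235 @ $23 = $5,405
Aug 13, 455 sold [LIFO — newest first]: 81 @ $24 + 374 @ $23 = $10,546
Aug 16, 116 sold [LIFO — newest first]: 4 @ $23 + 112 @ $19 = $2,220
Total COGS = $5,405 + $10,546 + $2,220 = $18,171
Ending inventory: 53 @ $19 = $1,007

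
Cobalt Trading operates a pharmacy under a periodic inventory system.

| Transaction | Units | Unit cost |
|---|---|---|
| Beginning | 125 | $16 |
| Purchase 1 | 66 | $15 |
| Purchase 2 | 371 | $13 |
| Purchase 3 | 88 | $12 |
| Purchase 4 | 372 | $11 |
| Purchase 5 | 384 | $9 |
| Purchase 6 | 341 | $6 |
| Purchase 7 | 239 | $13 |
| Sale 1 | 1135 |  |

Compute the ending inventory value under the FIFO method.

Ending inventory = $7,592

Sale 1 (1135) [FIFO — oldest first]: 125 @ $16 + 66 @ $15 + 371 @ $13 + 88 @ $12 + 372 @ $11 + 113 @ $9 = $13,978
Ending inventory: 271 @ $9 + 341 @ $6 + 239 @ $13 = $7,592
Check: goods available $21,570 = COGS $13,978 + ending $7,592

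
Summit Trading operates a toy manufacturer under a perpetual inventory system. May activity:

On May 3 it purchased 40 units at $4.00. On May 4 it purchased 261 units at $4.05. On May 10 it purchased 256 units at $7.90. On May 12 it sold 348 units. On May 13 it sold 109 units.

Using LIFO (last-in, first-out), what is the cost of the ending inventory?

May 12, 348 sold [LIFO — newest first]: 256 @ $7.90 + 92 @ $4.05 = $2,395.00
May 13, 109 sold [LIFO — newest first]: 109 @ $4.05 = $441.45
Total COGS = $2,395.00 + $441.45 = $2,836.45
Ending inventory: 40 @ $4.00 + 60 @ $4.05 = $403.00
Check: goods available $3,239.45 = COGS $2,836.45 + ending $403.00

Ending inventory = $403.00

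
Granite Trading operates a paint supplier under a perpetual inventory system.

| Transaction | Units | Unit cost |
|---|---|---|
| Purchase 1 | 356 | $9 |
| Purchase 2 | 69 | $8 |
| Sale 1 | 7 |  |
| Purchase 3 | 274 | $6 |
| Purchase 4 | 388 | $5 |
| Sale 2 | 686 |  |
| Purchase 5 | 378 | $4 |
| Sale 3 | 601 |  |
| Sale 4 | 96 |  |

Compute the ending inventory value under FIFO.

Ending inventory = $300

Sale 1 (7) [FIFO — oldest first]: 7 @ $9 = $63
Sale 2 (686) [FIFO — oldest first]: 349 @ $9 + 69 @ $8 + 268 @ $6 = $5,301
Sale 3 (601) [FIFO — oldest first]: 6 @ $6 + 388 @ $5 + 207 @ $4 = $2,804
Sale 4 (96) [FIFO — oldest first]: 96 @ $4 = $384
Total COGS = $63 + $5,301 + $2,804 + $384 = $8,552
Ending inventory: 75 @ $4 = $300
Check: goods available $8,852 = COGS $8,552 + ending $300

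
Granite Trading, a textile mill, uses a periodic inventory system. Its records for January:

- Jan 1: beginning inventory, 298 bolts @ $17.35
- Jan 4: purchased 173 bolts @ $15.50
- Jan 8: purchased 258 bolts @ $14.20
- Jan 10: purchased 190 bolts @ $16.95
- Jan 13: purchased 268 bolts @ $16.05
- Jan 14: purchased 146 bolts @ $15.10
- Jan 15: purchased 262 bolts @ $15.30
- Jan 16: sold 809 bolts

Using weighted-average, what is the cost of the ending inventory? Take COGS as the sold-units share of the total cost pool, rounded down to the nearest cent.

Jan 16, sell 809: 809/1595 × $25,250.50 → $12,807.30
Ending inventory (cost pool remaining) = $12,443.20

Ending inventory = $12,443.20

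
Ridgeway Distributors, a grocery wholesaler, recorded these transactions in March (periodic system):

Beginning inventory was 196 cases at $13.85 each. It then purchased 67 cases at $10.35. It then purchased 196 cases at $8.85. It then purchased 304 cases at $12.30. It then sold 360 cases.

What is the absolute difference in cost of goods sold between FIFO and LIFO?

FIFO COGS: 196 @ $13.85 + 67 @ $10.35 + 97 @ $8.85 = $4,266.50
LIFO COGS: 304 @ $12.30 + 56 @ $8.85 = $4,234.80
Difference = |$4,266.50 − $4,234.80| = $31.70

$31.70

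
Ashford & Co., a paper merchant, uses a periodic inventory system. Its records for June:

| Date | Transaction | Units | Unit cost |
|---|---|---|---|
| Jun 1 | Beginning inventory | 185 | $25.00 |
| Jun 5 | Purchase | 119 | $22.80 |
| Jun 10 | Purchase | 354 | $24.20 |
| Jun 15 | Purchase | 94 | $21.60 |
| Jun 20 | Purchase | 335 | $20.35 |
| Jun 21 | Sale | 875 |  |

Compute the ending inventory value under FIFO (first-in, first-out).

Ending inventory = $4,314.20

Jun 21, 875 sold [FIFO — oldest first]: 185 @ $25.00 + 119 @ $22.80 + 354 @ $24.20 + 94 @ $21.60 + 123 @ $20.35 = $20,438.45
Ending inventory: 212 @ $20.35 = $4,314.20
Check: goods available $24,752.65 = COGS $20,438.45 + ending $4,314.20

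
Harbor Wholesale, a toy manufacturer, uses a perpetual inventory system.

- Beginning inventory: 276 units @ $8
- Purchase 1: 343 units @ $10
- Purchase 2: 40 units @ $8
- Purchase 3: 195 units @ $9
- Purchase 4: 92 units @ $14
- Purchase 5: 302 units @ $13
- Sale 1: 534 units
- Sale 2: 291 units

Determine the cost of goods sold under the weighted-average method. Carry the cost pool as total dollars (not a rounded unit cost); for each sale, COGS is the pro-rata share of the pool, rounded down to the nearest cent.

COGS = $8,545.49

After Beginning: 276 on hand, pool $2,208.00 (≈ $8.0000 each)
After Purchase 1: 619 on hand, pool $5,638.00 (≈ $9.1082 each)
After Purchase 2: 659 on hand, pool $5,958.00 (≈ $9.0410 each)
After Purchase 3: 854 on hand, pool $7,713.00 (≈ $9.0316 each)
After Purchase 4: 946 on hand, pool $9,001.00 (≈ $9.5148 each)
After Purchase 5: 1248 on hand, pool $12,927.00 (≈ $10.3582 each)
Sale 1, sell 534: 534/1248 × $12,927.00 → $5,531.26
Sale 2, sell 291: 291/714 × $7,395.74 → $3,014.23
Total COGS = $5,531.26 + $3,014.23 = $8,545.49
Ending inventory (cost pool remaining) = $4,381.51
Check: goods available $12,927.00 = COGS $8,545.49 + ending $4,381.51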